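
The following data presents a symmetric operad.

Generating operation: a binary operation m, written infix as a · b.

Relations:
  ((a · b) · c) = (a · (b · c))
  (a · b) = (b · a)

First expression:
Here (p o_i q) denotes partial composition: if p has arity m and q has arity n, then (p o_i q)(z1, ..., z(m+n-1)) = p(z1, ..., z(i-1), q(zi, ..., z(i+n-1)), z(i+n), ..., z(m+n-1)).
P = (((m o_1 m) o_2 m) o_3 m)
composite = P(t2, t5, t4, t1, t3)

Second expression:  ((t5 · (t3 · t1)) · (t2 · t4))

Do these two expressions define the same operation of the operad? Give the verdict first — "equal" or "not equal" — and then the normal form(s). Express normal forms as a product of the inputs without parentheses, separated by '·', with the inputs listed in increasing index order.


equal; the common form is t1 · t2 · t3 · t4 · t5

The first expression reduces to t1 · t2 · t3 · t4 · t5
The second expression reduces to t1 · t2 · t3 · t4 · t5
Same normal form: equal.


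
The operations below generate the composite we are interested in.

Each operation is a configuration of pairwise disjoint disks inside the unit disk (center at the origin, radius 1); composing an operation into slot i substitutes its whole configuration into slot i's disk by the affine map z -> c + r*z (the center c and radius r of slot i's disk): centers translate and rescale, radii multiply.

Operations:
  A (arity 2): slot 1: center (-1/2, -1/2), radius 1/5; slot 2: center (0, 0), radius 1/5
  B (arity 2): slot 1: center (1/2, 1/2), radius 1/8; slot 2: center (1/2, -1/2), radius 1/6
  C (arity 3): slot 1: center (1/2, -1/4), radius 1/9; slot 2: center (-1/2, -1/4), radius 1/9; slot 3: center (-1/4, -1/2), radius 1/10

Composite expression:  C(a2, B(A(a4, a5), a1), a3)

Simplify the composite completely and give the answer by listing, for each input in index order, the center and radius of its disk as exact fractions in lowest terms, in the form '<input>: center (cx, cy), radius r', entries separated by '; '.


Each a-disk chains the slot maps above it in C; radii multiply.
for a2, the 1-step affine chain lands on center (1/2, -1/4), radius 1/9
for a4, the 3-step affine chain lands on center (-65/144, -29/144), radius 1/360
for a5, the 3-step affine chain lands on center (-4/9, -7/36), radius 1/360
for a1, the 2-step affine chain lands on center (-4/9, -11/36), radius 1/54
for a3, the 1-step affine chain lands on center (-1/4, -1/2), radius 1/10

a1: center (-4/9, -11/36), radius 1/54; a2: center (1/2, -1/4), radius 1/9; a3: center (-1/4, -1/2), radius 1/10; a4: center (-65/144, -29/144), radius 1/360; a5: center (-4/9, -7/36), radius 1/360


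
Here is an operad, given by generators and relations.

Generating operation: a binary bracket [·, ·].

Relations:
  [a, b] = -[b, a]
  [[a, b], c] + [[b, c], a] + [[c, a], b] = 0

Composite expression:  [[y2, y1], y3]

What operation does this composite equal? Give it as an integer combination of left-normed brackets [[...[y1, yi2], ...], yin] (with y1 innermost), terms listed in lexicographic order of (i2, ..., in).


-[[y1, y2], y3]

Expand each bracket as ab - ba; the y1-initial words give the coefficients.
Composite bracket: [[y2, y1], y3]
Expanding via [a, b] = ab - ba: 4 signed words (2^2 = 4).
The y1-initial words carry the normal form:
  word y1y2y3 has sign -1, contributing -[[y1, y2], y3]


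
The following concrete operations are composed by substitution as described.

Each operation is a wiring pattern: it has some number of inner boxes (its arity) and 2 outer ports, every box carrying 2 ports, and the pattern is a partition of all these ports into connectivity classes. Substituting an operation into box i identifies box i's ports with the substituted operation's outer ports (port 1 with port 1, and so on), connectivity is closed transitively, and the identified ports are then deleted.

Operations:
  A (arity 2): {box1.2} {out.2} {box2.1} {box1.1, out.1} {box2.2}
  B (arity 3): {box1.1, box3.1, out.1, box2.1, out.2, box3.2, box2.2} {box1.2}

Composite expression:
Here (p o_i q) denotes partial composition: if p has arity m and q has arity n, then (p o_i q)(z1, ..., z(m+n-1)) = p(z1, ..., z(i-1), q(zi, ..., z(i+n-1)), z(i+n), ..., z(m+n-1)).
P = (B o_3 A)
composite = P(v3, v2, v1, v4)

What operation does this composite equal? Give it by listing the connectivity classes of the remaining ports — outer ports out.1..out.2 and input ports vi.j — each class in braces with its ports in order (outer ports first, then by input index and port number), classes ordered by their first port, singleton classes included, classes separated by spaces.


{out.1, out.2, v1.1, v2.1, v2.2, v3.1} {v1.2} {v3.2} {v4.1} {v4.2}

Two ports join when wires chain via B-identified ports.
stage A: inputs (v1, v4), connectivity {out.1, v1.1} {out.2} {v1.2} {v4.1} {v4.2}, out.j its boundary
stage B: inputs (v3, v2, v1, v4), connectivity {out.1, out.2, v1.1, v2.1, v2.2, v3.1} {v1.2} {v3.2} {v4.1} {v4.2}, out.j its boundary


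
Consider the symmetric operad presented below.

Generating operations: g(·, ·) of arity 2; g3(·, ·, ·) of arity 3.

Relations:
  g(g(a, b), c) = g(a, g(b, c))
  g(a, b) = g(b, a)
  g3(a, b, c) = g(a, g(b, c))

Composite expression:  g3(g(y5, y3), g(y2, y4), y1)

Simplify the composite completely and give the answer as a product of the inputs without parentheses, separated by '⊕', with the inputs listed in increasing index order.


y1 ⊕ y2 ⊕ y3 ⊕ y4 ⊕ y5

With g3 associative and commutative, the y-input set is all that matters.
g(y5, y3) reduces to y5 ⊕ y3
g(y2, y4) reduces to y2 ⊕ y4
g3(g(y5, y3), g(y2, y4), y1) reduces to y5 ⊕ y3 ⊕ y2 ⊕ y4 ⊕ y1
sorting the factors by input index: y1 ⊕ y2 ⊕ y3 ⊕ y4 ⊕ y5


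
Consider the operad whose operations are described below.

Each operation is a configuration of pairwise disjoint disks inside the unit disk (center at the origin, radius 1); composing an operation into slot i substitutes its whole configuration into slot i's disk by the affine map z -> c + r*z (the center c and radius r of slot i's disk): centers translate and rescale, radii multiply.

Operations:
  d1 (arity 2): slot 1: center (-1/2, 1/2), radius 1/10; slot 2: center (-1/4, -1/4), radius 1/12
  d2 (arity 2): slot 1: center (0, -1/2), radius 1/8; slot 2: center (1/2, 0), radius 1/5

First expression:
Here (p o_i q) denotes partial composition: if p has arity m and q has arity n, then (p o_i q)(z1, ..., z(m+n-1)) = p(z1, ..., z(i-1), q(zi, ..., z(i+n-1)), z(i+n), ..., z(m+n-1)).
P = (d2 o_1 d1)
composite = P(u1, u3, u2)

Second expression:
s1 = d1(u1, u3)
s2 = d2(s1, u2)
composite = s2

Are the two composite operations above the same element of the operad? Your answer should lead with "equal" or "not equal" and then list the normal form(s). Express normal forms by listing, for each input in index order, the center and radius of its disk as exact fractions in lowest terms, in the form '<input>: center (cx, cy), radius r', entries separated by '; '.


equal: each reduces to u1: center (-1/16, -7/16), radius 1/80; u2: center (1/2, 0), radius 1/5; u3: center (-1/32, -17/32), radius 1/96

In normal form, the first expression is u1: center (-1/16, -7/16), radius 1/80; u2: center (1/2, 0), radius 1/5; u3: center (-1/32, -17/32), radius 1/96
In normal form, the second expression is u1: center (-1/16, -7/16), radius 1/80; u2: center (1/2, 0), radius 1/5; u3: center (-1/32, -17/32), radius 1/96
Both agree, so they are equal.


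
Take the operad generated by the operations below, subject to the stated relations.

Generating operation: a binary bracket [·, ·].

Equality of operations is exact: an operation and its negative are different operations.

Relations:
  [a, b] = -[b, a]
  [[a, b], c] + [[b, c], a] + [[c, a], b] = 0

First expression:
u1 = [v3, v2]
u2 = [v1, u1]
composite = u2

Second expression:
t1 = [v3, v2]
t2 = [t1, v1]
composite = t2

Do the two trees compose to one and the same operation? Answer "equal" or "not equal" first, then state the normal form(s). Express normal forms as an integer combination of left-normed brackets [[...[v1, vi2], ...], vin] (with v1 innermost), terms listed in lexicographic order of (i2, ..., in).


The first composite normalizes to -[[v1, v2], v3] + [[v1, v3], v2]
The second composite normalizes to [[v1, v2], v3] - [[v1, v3], v2]
The forms do not match — not equal.

not equal; first: -[[v1, v2], v3] + [[v1, v3], v2]; second: [[v1, v2], v3] - [[v1, v3], v2]


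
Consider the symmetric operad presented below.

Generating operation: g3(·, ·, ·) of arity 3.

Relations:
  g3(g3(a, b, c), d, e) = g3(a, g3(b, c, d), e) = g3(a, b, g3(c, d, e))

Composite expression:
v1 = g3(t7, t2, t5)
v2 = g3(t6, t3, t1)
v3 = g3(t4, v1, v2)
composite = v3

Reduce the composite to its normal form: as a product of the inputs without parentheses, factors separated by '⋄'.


t4 ⋄ t7 ⋄ t2 ⋄ t5 ⋄ t6 ⋄ t3 ⋄ t1

Every regrouping of g3 is equal, so read the t-inputs in written order.
g3(t7, t2, t5) flattens to t7 ⋄ t2 ⋄ t5
g3(t6, t3, t1) flattens to t6 ⋄ t3 ⋄ t1
g3(t4, g3(t7, t2, t5), g3(t6, t3, t1)) flattens to t4 ⋄ t7 ⋄ t2 ⋄ t5 ⋄ t6 ⋄ t3 ⋄ t1


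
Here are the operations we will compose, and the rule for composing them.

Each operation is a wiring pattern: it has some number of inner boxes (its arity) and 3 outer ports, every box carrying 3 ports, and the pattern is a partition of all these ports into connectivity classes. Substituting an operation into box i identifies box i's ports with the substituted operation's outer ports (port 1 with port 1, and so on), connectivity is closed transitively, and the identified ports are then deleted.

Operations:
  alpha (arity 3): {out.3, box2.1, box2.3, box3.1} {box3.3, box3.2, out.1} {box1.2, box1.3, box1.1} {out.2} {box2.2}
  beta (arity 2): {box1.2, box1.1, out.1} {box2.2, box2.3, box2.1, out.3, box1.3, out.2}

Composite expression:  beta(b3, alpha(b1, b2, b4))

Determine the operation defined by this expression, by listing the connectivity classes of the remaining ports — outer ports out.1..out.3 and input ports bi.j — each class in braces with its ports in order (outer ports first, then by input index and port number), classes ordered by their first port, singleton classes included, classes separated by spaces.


Treat the ports identified at beta as solder joints: merge, then drop.
alpha over (b1, b2, b4) gives {out.1, b4.2, b4.3} {out.2} {out.3, b2.1, b2.3, b4.1} {b1.1, b1.2, b1.3} {b2.2}, out.j being that stage's outer ports
beta over (b3, b1, b2, b4) gives {out.1, b3.1, b3.2} {out.2, out.3, b2.1, b2.3, b3.3, b4.1, b4.2, b4.3} {b1.1, b1.2, b1.3} {b2.2}, out.j being that stage's outer ports

{out.1, b3.1, b3.2} {out.2, out.3, b2.1, b2.3, b3.3, b4.1, b4.2, b4.3} {b1.1, b1.2, b1.3} {b2.2}


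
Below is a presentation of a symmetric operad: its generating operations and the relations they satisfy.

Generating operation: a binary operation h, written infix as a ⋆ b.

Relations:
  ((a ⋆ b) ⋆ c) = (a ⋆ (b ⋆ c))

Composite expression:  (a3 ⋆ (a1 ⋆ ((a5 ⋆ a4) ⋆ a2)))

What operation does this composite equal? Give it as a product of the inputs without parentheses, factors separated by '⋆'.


a3 ⋆ a1 ⋆ a5 ⋆ a4 ⋆ a2

All parenthesizations of h agree; list the a-inputs left to right.
(a5 ⋆ a4) spells out as a5 ⋆ a4
((a5 ⋆ a4) ⋆ a2) spells out as a5 ⋆ a4 ⋆ a2
(a1 ⋆ ((a5 ⋆ a4) ⋆ a2)) spells out as a1 ⋆ a5 ⋆ a4 ⋆ a2
(a3 ⋆ (a1 ⋆ ((a5 ⋆ a4) ⋆ a2))) spells out as a3 ⋆ a1 ⋆ a5 ⋆ a4 ⋆ a2


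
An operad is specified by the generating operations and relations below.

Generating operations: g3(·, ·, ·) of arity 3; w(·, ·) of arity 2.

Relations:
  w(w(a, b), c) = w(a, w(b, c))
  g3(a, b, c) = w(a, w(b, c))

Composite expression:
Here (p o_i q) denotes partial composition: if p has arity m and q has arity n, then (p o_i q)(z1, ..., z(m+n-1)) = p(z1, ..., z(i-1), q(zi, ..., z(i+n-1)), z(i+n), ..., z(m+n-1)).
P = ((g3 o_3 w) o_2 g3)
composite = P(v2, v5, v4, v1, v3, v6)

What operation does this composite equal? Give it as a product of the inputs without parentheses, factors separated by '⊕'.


v2 ⊕ v5 ⊕ v4 ⊕ v1 ⊕ v3 ⊕ v6

Under associativity of g3, the answer is the v's in reading order.
g3(v5, v4, v1) collapses to v5 ⊕ v4 ⊕ v1
w(v3, v6) collapses to v3 ⊕ v6
g3(v2, g3(v5, v4, v1), w(v3, v6)) collapses to v2 ⊕ v5 ⊕ v4 ⊕ v1 ⊕ v3 ⊕ v6


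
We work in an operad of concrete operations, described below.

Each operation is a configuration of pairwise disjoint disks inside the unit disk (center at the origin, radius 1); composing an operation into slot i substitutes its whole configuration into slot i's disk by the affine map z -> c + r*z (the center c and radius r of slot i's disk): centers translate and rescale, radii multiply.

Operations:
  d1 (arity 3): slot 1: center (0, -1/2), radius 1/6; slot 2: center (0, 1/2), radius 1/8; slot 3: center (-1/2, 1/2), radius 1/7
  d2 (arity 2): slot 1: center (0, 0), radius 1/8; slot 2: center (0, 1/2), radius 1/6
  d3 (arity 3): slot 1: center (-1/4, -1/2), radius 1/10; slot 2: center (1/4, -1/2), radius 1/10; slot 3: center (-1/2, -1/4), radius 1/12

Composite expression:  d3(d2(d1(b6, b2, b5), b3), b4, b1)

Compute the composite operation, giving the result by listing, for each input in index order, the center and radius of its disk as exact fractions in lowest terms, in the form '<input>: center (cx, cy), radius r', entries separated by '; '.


b1: center (-1/2, -1/4), radius 1/12; b2: center (-1/4, -79/160), radius 1/640; b3: center (-1/4, -9/20), radius 1/60; b4: center (1/4, -1/2), radius 1/10; b5: center (-41/160, -79/160), radius 1/560; b6: center (-1/4, -81/160), radius 1/480

Follow each b-input down from d3: c' goes to c + r*c', radius to r*r'.
b6: after 3 affine steps, its disk has center (-1/4, -81/160), radius 1/480
b2: after 3 affine steps, its disk has center (-1/4, -79/160), radius 1/640
b5: after 3 affine steps, its disk has center (-41/160, -79/160), radius 1/560
b3: after 2 affine steps, its disk has center (-1/4, -9/20), radius 1/60
b4: after 1 affine step, its disk has center (1/4, -1/2), radius 1/10
b1: after 1 affine step, its disk has center (-1/2, -1/4), radius 1/12


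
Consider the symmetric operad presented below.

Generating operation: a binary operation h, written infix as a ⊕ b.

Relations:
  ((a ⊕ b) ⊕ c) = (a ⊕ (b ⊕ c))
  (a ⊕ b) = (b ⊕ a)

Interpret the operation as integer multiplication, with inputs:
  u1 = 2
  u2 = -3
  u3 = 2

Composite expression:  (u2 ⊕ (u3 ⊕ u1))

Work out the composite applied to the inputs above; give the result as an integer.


(u3 ⊕ u1) = 4
(u2 ⊕ (u3 ⊕ u1)) = -12

-12


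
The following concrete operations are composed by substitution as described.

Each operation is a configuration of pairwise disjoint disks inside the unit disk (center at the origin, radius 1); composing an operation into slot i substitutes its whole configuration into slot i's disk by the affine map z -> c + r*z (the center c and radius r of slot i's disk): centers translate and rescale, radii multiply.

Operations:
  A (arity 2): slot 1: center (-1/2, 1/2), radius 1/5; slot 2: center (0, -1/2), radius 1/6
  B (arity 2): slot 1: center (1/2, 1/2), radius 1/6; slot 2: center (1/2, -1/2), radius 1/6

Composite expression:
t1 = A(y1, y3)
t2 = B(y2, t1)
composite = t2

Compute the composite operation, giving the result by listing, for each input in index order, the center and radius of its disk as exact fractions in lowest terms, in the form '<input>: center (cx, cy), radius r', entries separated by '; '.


Affine substitution under B: radii multiply and y-centers shift.
input y2: composing its 1 substitution step yields center (1/2, 1/2), radius 1/6
input y1: composing its 2 substitution steps yields center (5/12, -5/12), radius 1/30
input y3: composing its 2 substitution steps yields center (1/2, -7/12), radius 1/36

y1: center (5/12, -5/12), radius 1/30; y2: center (1/2, 1/2), radius 1/6; y3: center (1/2, -7/12), radius 1/36


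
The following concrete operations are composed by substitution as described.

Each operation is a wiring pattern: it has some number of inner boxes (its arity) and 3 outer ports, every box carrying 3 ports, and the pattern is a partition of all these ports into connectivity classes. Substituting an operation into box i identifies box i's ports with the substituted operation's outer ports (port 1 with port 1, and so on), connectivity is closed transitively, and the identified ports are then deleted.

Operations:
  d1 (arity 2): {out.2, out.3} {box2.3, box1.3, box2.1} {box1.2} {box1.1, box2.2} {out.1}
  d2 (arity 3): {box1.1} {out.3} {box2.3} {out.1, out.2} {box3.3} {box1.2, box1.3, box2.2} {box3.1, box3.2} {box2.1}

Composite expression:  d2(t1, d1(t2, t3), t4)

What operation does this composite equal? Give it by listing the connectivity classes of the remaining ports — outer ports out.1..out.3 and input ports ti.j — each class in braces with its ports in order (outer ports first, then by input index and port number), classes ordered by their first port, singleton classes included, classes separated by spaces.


{out.1, out.2} {out.3} {t1.1} {t1.2, t1.3} {t2.1, t3.2} {t2.2} {t2.3, t3.1, t3.3} {t4.1, t4.2} {t4.3}


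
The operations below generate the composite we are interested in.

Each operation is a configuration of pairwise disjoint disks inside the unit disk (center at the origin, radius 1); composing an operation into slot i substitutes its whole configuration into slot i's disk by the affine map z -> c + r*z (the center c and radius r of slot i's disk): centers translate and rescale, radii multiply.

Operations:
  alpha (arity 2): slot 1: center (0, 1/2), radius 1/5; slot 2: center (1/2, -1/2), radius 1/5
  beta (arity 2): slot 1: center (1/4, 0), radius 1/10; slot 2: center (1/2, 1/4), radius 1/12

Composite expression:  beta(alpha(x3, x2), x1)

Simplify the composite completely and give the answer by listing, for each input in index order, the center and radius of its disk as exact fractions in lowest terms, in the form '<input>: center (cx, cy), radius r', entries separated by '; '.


x1: center (1/2, 1/4), radius 1/12; x2: center (3/10, -1/20), radius 1/50; x3: center (1/4, 1/20), radius 1/50

Below beta, radii multiply path by path; the x-disk centers shift.
x3 passes through 2 substitutions, ending at center (1/4, 1/20), radius 1/50
x2 passes through 2 substitutions, ending at center (3/10, -1/20), radius 1/50
x1 passes through 1 substitution, ending at center (1/2, 1/4), radius 1/12


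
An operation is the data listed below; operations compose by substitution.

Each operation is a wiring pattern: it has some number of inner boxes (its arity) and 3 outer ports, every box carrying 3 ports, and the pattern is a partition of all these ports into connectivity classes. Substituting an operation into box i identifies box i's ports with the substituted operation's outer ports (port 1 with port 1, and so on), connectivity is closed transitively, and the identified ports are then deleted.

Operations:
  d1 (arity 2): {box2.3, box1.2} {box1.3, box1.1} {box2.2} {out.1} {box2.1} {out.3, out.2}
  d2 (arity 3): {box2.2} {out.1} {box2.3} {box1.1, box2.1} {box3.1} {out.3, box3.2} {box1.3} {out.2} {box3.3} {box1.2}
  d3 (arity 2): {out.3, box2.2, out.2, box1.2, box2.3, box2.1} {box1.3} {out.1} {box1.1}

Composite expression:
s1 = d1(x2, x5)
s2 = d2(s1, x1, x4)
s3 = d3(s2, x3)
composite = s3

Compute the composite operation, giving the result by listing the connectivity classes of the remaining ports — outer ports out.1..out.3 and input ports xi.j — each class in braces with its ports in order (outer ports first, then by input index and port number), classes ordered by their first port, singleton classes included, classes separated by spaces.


{out.1} {out.2, out.3, x3.1, x3.2, x3.3} {x1.1} {x1.2} {x1.3} {x2.1, x2.3} {x2.2, x5.3} {x4.1} {x4.2} {x4.3} {x5.1} {x5.2}

After gluing at d3, chains via deleted ports link the x-ports.
stage d1: inputs (x2, x5), connectivity {out.1} {out.2, out.3} {x2.1, x2.3} {x2.2, x5.3} {x5.1} {x5.2}, out.j its boundary
stage d2: inputs (x2, x5, x1, x4), connectivity {out.1} {out.2} {out.3, x4.2} {x1.1} {x1.2} {x1.3} {x2.1, x2.3} {x2.2, x5.3} {x4.1} {x4.3} {x5.1} {x5.2}, out.j its boundary
stage d3: inputs (x2, x5, x1, x4, x3), connectivity {out.1} {out.2, out.3, x3.1, x3.2, x3.3} {x1.1} {x1.2} {x1.3} {x2.1, x2.3} {x2.2, x5.3} {x4.1} {x4.2} {x4.3} {x5.1} {x5.2}, out.j its boundary


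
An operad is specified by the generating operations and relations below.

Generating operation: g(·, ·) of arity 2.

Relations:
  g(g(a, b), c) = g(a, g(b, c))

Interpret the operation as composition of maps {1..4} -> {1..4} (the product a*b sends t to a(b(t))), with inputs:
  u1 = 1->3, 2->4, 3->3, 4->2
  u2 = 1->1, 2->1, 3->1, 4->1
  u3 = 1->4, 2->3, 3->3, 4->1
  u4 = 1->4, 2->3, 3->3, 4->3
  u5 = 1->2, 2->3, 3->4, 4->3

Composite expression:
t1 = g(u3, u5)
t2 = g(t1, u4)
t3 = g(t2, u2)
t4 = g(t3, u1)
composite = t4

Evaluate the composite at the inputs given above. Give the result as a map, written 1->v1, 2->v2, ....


g(u3, u5) = 1->3, 2->3, 3->1, 4->3
g(g(u3, u5), u4) = 1->3, 2->1, 3->1, 4->1
g(g(g(u3, u5), u4), u2) = 1->3, 2->3, 3->3, 4->3
g(g(g(g(u3, u5), u4), u2), u1) = 1->3, 2->3, 3->3, 4->3

1->3, 2->3, 3->3, 4->3


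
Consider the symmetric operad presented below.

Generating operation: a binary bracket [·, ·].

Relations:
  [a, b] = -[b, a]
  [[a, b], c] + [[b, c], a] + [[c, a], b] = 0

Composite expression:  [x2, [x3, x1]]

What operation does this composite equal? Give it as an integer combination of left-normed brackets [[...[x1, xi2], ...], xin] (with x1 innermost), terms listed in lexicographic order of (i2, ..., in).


[[x1, x3], x2]


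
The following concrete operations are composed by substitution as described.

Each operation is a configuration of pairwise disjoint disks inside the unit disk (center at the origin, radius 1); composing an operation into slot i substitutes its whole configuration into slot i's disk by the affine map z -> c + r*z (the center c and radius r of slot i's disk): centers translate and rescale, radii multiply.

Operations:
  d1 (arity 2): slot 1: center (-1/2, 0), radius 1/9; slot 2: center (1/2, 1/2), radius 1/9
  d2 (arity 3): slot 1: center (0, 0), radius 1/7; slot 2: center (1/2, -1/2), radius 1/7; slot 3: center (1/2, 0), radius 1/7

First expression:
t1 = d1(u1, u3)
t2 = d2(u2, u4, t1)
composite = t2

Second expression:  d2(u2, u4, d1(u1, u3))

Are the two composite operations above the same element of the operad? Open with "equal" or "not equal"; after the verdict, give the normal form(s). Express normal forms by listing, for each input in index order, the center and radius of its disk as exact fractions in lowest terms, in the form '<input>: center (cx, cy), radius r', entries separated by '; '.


equal; the common form is u1: center (3/7, 0), radius 1/63; u2: center (0, 0), radius 1/7; u3: center (4/7, 1/14), radius 1/63; u4: center (1/2, -1/2), radius 1/7

Normal form of the first expression: u1: center (3/7, 0), radius 1/63; u2: center (0, 0), radius 1/7; u3: center (4/7, 1/14), radius 1/63; u4: center (1/2, -1/2), radius 1/7
Normal form of the second expression: u1: center (3/7, 0), radius 1/63; u2: center (0, 0), radius 1/7; u3: center (4/7, 1/14), radius 1/63; u4: center (1/2, -1/2), radius 1/7
The normal forms match — equal.


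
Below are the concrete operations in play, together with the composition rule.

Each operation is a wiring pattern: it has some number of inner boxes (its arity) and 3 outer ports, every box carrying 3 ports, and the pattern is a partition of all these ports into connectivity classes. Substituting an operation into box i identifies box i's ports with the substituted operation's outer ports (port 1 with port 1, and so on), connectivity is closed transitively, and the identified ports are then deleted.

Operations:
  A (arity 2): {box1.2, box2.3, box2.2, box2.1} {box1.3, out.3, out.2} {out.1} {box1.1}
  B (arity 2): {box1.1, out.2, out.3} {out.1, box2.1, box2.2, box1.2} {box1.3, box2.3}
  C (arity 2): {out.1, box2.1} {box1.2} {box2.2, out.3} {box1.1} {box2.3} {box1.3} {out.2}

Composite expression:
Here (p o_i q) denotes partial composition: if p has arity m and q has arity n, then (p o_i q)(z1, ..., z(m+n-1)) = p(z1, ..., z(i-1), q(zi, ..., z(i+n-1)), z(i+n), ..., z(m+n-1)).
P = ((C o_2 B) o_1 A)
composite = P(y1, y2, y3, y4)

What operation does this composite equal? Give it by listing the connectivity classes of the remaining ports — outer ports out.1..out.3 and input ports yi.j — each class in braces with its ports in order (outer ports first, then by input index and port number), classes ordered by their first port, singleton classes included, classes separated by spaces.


{out.1, y3.2, y4.1, y4.2} {out.2} {out.3, y3.1} {y1.1} {y1.2, y2.1, y2.2, y2.3} {y1.3} {y3.3, y4.3}


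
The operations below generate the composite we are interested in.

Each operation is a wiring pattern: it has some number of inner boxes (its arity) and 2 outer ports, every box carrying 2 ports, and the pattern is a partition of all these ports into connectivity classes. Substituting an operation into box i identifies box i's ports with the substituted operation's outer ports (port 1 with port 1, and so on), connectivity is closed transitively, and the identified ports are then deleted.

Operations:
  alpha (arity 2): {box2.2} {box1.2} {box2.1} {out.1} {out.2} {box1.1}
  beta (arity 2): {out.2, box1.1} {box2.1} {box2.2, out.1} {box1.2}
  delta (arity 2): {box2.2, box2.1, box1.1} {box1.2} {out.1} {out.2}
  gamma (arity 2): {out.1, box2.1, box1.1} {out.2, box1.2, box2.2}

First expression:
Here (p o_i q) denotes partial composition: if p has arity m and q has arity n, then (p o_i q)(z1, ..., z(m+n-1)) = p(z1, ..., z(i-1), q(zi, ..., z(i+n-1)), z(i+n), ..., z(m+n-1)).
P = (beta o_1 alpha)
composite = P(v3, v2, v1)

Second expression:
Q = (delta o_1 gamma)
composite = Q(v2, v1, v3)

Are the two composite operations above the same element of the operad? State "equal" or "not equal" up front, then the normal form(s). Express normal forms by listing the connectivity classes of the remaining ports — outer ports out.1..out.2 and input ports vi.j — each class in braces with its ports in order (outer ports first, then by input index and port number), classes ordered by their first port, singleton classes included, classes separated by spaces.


Reducing the first expression gives {out.1, v1.2} {out.2} {v1.1} {v2.1} {v2.2} {v3.1} {v3.2}
Reducing the second expression gives {out.1} {out.2} {v1.1, v2.1, v3.1, v3.2} {v1.2, v2.2}
No match — not equal.

not equal: they reduce to {out.1, v1.2} {out.2} {v1.1} {v2.1} {v2.2} {v3.1} {v3.2} and {out.1} {out.2} {v1.1, v2.1, v3.1, v3.2} {v1.2, v2.2}


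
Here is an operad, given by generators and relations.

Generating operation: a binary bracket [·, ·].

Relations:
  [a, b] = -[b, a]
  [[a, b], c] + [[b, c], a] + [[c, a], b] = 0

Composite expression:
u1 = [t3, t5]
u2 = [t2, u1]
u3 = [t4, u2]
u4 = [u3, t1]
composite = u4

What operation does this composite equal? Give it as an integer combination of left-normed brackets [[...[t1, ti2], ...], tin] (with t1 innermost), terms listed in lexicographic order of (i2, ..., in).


Antisymmetry and Jacobi reduce to t1-anchored left-normed brackets.
Composite bracket: [[t4, [t2, [t3, t5]]], t1]
Applying ab - ba throughout gives 16 signed words (2^4 = 16).
Keep just the words that open with t1:
  sign of t1t2t3t5t4 is +1, so it contributes +[[[[t1, t2], t3], t5], t4]
  sign of t1t2t5t3t4 is -1, so it contributes -[[[[t1, t2], t5], t3], t4]
  sign of t1t3t5t2t4 is -1, so it contributes -[[[[t1, t3], t5], t2], t4]
  sign of t1t4t2t3t5 is -1, so it contributes -[[[[t1, t4], t2], t3], t5]
  sign of t1t4t2t5t3 is +1, so it contributes +[[[[t1, t4], t2], t5], t3]
  sign of t1t4t3t5t2 is +1, so it contributes +[[[[t1, t4], t3], t5], t2]
  sign of t1t4t5t3t2 is -1, so it contributes -[[[[t1, t4], t5], t3], t2]
  sign of t1t5t3t2t4 is +1, so it contributes +[[[[t1, t5], t3], t2], t4]

[[[[t1, t2], t3], t5], t4] - [[[[t1, t2], t5], t3], t4] - [[[[t1, t3], t5], t2], t4] - [[[[t1, t4], t2], t3], t5] + [[[[t1, t4], t2], t5], t3] + [[[[t1, t4], t3], t5], t2] - [[[[t1, t4], t5], t3], t2] + [[[[t1, t5], t3], t2], t4]


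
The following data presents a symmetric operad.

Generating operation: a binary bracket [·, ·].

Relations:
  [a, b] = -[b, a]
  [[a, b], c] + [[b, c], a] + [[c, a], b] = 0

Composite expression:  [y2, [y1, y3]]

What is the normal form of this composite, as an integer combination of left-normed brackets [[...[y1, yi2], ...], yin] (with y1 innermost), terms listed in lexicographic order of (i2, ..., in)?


-[[y1, y3], y2]

Left-normed coefficients sit on the y1-initial expansion words.
Composite bracket: [y2, [y1, y3]]
The bracket unfolds into 4 signed words via [a, b] = ab - ba (2^2 = 4).
Words beginning with y1 determine it all:
  from y1y3y2, sign -1: term -[[y1, y3], y2]


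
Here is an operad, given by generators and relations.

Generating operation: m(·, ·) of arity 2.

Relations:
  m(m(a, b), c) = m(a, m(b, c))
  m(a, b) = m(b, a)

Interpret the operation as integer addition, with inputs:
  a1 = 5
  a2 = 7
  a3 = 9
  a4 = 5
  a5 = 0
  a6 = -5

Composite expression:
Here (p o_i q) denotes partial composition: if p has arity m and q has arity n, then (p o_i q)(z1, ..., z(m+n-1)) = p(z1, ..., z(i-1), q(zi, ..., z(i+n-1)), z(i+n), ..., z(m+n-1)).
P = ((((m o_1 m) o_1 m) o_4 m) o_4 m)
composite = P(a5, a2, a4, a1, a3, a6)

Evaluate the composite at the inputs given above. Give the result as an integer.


21

m(a5, a2) = 7
m(m(a5, a2), a4) = 12
m(a1, a3) = 14
m(m(a1, a3), a6) = 9
m(m(m(a5, a2), a4), m(m(a1, a3), a6)) = 21


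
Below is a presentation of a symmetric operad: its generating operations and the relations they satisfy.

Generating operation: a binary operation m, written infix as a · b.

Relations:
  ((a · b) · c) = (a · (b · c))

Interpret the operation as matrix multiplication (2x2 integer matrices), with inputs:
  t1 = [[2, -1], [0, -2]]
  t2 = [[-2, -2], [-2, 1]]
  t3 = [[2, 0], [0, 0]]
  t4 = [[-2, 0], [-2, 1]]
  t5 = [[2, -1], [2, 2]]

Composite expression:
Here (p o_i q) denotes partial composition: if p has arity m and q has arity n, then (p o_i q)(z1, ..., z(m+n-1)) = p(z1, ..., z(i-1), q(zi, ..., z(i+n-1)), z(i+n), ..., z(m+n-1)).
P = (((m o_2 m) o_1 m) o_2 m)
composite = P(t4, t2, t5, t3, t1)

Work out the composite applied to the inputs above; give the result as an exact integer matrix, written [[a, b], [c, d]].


[[64, -32], [56, -28]]

(t2 · t5) = [[-8, -2], [-2, 4]]
(t4 · (t2 · t5)) = [[16, 4], [14, 8]]
(t3 · t1) = [[4, -2], [0, 0]]
((t4 · (t2 · t5)) · (t3 · t1)) = [[64, -32], [56, -28]]


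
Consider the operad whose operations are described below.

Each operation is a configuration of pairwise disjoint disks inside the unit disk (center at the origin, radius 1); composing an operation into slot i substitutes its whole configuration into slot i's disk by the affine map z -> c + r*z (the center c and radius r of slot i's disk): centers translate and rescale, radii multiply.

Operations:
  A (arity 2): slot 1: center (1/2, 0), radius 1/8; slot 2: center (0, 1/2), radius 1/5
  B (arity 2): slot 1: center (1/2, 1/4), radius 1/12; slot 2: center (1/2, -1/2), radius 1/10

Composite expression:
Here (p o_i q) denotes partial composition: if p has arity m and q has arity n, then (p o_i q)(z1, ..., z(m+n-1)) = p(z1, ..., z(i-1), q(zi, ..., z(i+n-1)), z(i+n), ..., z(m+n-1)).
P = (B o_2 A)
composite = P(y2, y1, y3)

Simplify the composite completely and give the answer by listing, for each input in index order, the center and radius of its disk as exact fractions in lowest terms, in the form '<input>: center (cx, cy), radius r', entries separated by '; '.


y1: center (11/20, -1/2), radius 1/80; y2: center (1/2, 1/4), radius 1/12; y3: center (1/2, -9/20), radius 1/50

Nesting under B composes maps z -> c + r*z down each y-path.
input y2: composing its 1 substitution step yields center (1/2, 1/4), radius 1/12
input y1: composing its 2 substitution steps yields center (11/20, -1/2), radius 1/80
input y3: composing its 2 substitution steps yields center (1/2, -9/20), radius 1/50


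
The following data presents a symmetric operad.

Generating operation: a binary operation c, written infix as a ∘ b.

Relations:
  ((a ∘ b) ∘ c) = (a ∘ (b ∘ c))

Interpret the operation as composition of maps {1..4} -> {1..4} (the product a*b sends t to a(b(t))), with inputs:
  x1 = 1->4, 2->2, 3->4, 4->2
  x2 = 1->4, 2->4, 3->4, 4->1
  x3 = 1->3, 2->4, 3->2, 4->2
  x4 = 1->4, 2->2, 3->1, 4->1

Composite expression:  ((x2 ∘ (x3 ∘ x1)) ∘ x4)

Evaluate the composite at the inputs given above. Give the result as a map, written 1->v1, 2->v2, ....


1->1, 2->1, 3->4, 4->4

(x3 ∘ x1) = 1->2, 2->4, 3->2, 4->4
(x2 ∘ (x3 ∘ x1)) = 1->4, 2->1, 3->4, 4->1
((x2 ∘ (x3 ∘ x1)) ∘ x4) = 1->1, 2->1, 3->4, 4->4


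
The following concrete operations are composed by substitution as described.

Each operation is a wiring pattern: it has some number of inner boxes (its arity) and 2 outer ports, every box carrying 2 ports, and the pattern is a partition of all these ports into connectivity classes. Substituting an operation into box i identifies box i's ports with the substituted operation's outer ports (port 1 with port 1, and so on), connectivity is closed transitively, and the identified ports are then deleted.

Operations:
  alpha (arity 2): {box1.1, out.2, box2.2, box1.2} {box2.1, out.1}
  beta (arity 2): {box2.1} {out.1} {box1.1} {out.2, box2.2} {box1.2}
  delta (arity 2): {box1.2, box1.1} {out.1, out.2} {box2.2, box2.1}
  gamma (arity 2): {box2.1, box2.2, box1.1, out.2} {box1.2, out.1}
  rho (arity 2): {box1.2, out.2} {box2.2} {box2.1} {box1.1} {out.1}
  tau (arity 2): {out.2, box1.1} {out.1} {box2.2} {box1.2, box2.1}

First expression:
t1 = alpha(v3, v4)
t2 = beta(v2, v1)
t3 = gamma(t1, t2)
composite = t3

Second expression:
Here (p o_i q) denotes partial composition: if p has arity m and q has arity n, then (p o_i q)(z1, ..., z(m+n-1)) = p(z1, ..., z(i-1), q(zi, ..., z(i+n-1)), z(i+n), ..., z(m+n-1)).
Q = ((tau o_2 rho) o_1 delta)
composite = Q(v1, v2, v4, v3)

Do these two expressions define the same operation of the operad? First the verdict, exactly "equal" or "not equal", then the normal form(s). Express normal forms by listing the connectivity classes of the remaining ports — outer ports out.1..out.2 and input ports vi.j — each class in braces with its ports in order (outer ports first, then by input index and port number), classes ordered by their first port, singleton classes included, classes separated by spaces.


not equal; the first gives {out.1, v3.1, v3.2, v4.2} {out.2, v1.2, v4.1} {v1.1} {v2.1} {v2.2} and the second {out.1} {out.2} {v1.1, v1.2} {v2.1, v2.2} {v3.1} {v3.2} {v4.1} {v4.2}

The first expression, normalized: {out.1, v3.1, v3.2, v4.2} {out.2, v1.2, v4.1} {v1.1} {v2.1} {v2.2}
The second expression, normalized: {out.1} {out.2} {v1.1, v1.2} {v2.1, v2.2} {v3.1} {v3.2} {v4.1} {v4.2}
Different reductions; not equal.


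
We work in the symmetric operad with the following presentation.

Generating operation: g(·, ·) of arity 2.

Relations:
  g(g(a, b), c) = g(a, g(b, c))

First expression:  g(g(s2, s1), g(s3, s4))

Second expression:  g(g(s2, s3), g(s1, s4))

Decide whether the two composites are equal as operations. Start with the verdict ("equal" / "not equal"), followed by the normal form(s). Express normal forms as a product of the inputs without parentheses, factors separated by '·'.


Normal form of the first expression: s2 · s1 · s3 · s4
Normal form of the second expression: s2 · s3 · s1 · s4
Different reductions; not equal.

not equal; first: s2 · s1 · s3 · s4; second: s2 · s3 · s1 · s4


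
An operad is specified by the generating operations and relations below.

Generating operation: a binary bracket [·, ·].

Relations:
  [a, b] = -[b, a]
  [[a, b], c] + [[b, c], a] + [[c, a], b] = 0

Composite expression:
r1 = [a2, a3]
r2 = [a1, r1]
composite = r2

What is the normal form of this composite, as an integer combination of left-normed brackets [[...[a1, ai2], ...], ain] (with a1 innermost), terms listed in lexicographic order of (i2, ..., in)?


A multilinear Lie element is pinned by a1-initial words (a1 innermost).
Composite bracket: [a1, [a2, a3]]
Each bracket splits as ab - ba, giving 4 signed words (2^2 = 4).
Collect the words opening with a1:
  a1a2a3 (sign +1) contributes +[[a1, a2], a3]
  a1a3a2 (sign -1) contributes -[[a1, a3], a2]

[[a1, a2], a3] - [[a1, a3], a2]


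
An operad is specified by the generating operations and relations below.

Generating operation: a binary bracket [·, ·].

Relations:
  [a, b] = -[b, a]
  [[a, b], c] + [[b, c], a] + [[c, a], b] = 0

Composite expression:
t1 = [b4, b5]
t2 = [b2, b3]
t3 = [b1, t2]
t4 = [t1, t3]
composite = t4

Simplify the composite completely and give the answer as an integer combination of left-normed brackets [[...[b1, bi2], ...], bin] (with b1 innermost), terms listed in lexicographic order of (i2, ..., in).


-[[[[b1, b2], b3], b4], b5] + [[[[b1, b2], b3], b5], b4] + [[[[b1, b3], b2], b4], b5] - [[[[b1, b3], b2], b5], b4]

A multilinear Lie element is pinned by b1-initial words (b1 innermost).
Composite bracket: [[b4, b5], [b1, [b2, b3]]]
Expanding via [a, b] = ab - ba: 16 signed words (2^4 = 16).
Words beginning with b1 determine it all:
  the word b1b2b3b4b5 carries sign -1 and contributes -[[[[b1, b2], b3], b4], b5]
  the word b1b2b3b5b4 carries sign +1 and contributes +[[[[b1, b2], b3], b5], b4]
  the word b1b3b2b4b5 carries sign +1 and contributes +[[[[b1, b3], b2], b4], b5]
  the word b1b3b2b5b4 carries sign -1 and contributes -[[[[b1, b3], b2], b5], b4]


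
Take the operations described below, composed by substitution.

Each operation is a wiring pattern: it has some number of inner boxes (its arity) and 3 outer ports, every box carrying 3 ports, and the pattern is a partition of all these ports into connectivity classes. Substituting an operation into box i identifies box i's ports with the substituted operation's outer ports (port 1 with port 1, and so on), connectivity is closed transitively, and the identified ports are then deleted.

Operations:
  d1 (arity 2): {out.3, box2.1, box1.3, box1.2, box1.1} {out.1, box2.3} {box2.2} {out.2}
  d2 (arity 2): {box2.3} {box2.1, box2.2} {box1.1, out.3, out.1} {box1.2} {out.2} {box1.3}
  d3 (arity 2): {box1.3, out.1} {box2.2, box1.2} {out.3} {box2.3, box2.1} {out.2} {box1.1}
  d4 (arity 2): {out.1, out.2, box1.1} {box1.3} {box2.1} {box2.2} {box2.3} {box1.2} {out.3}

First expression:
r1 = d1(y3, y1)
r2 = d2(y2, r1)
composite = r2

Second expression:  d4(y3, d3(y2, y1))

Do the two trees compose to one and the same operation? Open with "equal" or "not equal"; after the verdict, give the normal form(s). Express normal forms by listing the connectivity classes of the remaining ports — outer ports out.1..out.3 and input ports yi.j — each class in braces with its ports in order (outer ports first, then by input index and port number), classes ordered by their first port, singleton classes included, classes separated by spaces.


not equal; first: {out.1, out.3, y2.1} {out.2} {y1.1, y3.1, y3.2, y3.3} {y1.2} {y1.3} {y2.2} {y2.3}; second: {out.1, out.2, y3.1} {out.3} {y1.1, y1.3} {y1.2, y2.2} {y2.1} {y2.3} {y3.2} {y3.3}

The first composite normalizes to {out.1, out.3, y2.1} {out.2} {y1.1, y3.1, y3.2, y3.3} {y1.2} {y1.3} {y2.2} {y2.3}
The second composite normalizes to {out.1, out.2, y3.1} {out.3} {y1.1, y1.3} {y1.2, y2.2} {y2.1} {y2.3} {y3.2} {y3.3}
The normal forms differ: not equal.


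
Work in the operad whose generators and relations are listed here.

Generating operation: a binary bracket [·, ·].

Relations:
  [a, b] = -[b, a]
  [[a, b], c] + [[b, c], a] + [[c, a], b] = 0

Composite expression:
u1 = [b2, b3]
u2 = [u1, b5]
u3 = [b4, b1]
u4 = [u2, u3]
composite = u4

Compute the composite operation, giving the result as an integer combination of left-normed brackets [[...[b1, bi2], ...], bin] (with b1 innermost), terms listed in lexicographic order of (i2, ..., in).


[[[[b1, b4], b2], b3], b5] - [[[[b1, b4], b3], b2], b5] - [[[[b1, b4], b5], b2], b3] + [[[[b1, b4], b5], b3], b2]

Left-normed coefficients sit on the b1-initial expansion words.
Composite bracket: [[[b2, b3], b5], [b4, b1]]
The bracket unfolds into 16 signed words via [a, b] = ab - ba (2^4 = 16).
Keep just the words that open with b1:
  sign of b1b4b2b3b5 is +1, so it contributes +[[[[b1, b4], b2], b3], b5]
  sign of b1b4b3b2b5 is -1, so it contributes -[[[[b1, b4], b3], b2], b5]
  sign of b1b4b5b2b3 is -1, so it contributes -[[[[b1, b4], b5], b2], b3]
  sign of b1b4b5b3b2 is +1, so it contributes +[[[[b1, b4], b5], b3], b2]
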